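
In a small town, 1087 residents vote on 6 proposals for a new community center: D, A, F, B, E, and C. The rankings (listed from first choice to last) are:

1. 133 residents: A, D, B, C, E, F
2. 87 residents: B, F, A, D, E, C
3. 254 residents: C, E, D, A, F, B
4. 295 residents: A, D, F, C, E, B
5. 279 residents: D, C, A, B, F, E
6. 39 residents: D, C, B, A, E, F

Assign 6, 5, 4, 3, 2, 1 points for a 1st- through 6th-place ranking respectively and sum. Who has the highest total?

D

D: 133·5 + 87·3 + 254·4 + 295·5 + 279·6 + 39·6 = 5325
A: 133·6 + 87·4 + 254·3 + 295·6 + 279·4 + 39·3 = 4911
F: 133·1 + 87·5 + 254·2 + 295·4 + 279·2 + 39·1 = 2853
B: 133·4 + 87·6 + 254·1 + 295·1 + 279·3 + 39·4 = 2596
E: 133·2 + 87·2 + 254·5 + 295·2 + 279·1 + 39·2 = 2657
C: 133·3 + 87·1 + 254·6 + 295·3 + 279·5 + 39·5 = 4485
D has the highest Borda score (5325).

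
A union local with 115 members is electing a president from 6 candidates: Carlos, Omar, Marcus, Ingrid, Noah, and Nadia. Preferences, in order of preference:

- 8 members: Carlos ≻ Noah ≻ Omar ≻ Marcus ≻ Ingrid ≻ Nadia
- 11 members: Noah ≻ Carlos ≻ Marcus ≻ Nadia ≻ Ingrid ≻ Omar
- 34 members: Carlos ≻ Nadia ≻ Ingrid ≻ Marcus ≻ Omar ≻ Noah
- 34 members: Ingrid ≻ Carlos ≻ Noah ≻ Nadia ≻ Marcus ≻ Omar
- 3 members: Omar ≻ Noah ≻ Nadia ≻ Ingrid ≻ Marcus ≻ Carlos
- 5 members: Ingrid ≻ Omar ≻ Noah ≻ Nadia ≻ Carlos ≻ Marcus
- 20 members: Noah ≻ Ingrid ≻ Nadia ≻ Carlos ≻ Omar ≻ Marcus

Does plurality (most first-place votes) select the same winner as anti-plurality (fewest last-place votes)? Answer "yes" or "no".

no

Plurality — first-place votes: Carlos 42, Omar 3, Marcus 0, Ingrid 39, Noah 31, Nadia 0. Winner: Carlos.
Anti-plurality — last-place votes: Carlos 3, Omar 45, Marcus 25, Ingrid 0, Noah 34, Nadia 8. Winner: Ingrid.
The two methods disagree.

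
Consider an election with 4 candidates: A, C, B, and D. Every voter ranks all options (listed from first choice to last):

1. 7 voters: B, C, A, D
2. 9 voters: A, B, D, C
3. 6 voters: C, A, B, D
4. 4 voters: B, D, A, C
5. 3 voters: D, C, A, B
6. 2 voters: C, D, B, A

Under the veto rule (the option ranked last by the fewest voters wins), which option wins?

Last-place votes: A 2, C 13, B 3, D 13.
A is ranked last by the fewest voters, so A wins.

A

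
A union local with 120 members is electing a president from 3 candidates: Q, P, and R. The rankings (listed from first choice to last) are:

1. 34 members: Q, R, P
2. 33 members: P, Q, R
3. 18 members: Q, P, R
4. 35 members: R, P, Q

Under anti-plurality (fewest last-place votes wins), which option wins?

P

Last-place votes: Q 35, P 34, R 51.
P is ranked last by the fewest voters, so P wins.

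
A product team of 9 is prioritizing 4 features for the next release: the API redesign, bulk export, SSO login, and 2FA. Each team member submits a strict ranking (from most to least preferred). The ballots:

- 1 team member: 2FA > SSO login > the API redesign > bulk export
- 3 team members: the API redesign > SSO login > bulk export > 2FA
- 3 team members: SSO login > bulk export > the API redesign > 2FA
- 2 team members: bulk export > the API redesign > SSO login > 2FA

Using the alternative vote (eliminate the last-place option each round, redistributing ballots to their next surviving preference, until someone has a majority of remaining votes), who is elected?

the API redesign

Round 1: the API redesign 3, bulk export 2, SSO login 3, 2FA 1. Eliminate 2FA.
Round 2: the API redesign 3, bulk export 2, SSO login 4. Eliminate bulk export.
Round 3: the API redesign 5, SSO login 4. The API redesign has a majority.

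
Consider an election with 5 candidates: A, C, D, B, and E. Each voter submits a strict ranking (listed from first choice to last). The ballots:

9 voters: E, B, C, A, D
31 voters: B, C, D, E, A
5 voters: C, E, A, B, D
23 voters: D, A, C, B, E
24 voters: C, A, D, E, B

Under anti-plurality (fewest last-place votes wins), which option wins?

Last-place votes: A 31, C 0, D 14, B 24, E 23.
C is ranked last by the fewest voters, so C wins.

C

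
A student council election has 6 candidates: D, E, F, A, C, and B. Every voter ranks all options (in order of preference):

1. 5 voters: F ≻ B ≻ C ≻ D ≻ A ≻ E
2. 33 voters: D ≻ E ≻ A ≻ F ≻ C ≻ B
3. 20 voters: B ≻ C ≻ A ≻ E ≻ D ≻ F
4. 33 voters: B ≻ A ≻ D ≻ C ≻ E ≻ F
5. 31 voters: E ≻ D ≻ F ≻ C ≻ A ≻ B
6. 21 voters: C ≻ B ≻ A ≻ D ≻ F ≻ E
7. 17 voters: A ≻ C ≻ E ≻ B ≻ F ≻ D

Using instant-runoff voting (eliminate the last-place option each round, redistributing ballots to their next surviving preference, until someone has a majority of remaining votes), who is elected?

B

Round 1: D 33, E 31, F 5, A 17, C 21, B 53. Eliminate F.
Round 2: D 33, E 31, A 17, C 21, B 58. Eliminate A.
Round 3: D 33, E 31, C 38, B 58. Eliminate E.
Round 4: D 64, C 38, B 58. Eliminate C.
Round 5: D 64, B 96. B has a majority.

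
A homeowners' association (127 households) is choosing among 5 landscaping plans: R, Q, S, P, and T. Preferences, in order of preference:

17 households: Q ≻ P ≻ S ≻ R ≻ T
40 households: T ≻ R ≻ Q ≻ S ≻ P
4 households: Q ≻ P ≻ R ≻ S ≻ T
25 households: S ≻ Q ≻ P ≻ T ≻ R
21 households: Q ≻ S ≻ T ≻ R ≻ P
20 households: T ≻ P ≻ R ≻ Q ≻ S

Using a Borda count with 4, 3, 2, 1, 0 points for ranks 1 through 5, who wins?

R: 17·1 + 40·3 + 4·2 + 25·0 + 21·1 + 20·2 = 206
Q: 17·4 + 40·2 + 4·4 + 25·3 + 21·4 + 20·1 = 343
S: 17·2 + 40·1 + 4·1 + 25·4 + 21·3 + 20·0 = 241
P: 17·3 + 40·0 + 4·3 + 25·2 + 21·0 + 20·3 = 173
T: 17·0 + 40·4 + 4·0 + 25·1 + 21·2 + 20·4 = 307
Q has the highest Borda score (343).

Q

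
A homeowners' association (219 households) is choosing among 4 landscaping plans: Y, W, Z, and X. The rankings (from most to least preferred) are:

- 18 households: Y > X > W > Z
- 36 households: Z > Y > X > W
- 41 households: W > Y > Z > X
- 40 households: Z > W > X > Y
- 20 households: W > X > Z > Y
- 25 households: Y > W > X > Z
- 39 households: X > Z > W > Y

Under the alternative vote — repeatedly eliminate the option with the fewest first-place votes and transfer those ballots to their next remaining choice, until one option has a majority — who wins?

Round 1: Y 43, W 61, Z 76, X 39. Eliminate X.
Round 2: Y 43, W 61, Z 115. Z has a majority.

Z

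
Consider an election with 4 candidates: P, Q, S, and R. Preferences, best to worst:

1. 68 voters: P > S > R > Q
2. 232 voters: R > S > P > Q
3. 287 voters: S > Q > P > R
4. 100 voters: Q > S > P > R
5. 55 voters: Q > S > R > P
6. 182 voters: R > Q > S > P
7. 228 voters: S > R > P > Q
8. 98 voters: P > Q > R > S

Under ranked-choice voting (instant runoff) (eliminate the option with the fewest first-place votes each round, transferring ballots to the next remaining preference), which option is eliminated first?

Q

Round 1: P 166, Q 155, S 515, R 414. Eliminate Q.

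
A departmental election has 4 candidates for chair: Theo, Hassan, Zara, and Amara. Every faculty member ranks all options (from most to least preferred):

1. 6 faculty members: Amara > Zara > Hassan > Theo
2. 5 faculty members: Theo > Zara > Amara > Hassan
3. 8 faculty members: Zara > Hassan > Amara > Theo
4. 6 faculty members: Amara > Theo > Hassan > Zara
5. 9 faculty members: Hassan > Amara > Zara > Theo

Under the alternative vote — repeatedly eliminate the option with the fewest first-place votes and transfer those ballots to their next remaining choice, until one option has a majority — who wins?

Amara

Round 1: Theo 5, Hassan 9, Zara 8, Amara 12. Eliminate Theo.
Round 2: Hassan 9, Zara 13, Amara 12. Eliminate Hassan.
Round 3: Zara 13, Amara 21. Amara has a majority.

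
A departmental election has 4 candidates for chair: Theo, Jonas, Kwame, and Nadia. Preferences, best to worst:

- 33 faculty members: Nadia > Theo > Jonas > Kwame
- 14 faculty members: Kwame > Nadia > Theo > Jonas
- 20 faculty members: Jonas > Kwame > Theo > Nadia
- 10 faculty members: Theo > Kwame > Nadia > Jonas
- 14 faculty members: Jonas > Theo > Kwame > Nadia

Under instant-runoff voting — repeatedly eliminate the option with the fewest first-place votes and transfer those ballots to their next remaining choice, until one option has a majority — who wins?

Nadia

Round 1: Theo 10, Jonas 34, Kwame 14, Nadia 33. Eliminate Theo.
Round 2: Jonas 34, Kwame 24, Nadia 33. Eliminate Kwame.
Round 3: Jonas 34, Nadia 57. Nadia has a majority.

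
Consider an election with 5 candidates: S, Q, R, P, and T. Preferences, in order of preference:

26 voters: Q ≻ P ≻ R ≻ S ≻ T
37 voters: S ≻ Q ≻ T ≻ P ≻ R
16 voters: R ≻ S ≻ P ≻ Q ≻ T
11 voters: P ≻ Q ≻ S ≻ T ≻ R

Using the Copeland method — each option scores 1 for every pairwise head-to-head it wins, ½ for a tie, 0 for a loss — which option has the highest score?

S

S: beats Q, R, P, and T → score 4.
Q: beats R, P, and T; loses to S → score 3.
R: loses to S, Q, P, and T → score 0.
P: beats R and T; loses to S and Q → score 2.
T: beats R; loses to S, Q, and P → score 1.
S has the best pairwise record.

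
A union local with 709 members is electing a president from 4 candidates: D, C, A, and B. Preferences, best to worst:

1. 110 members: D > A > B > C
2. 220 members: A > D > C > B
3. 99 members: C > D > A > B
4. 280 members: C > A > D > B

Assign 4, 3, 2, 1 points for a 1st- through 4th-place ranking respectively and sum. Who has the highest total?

A

D: 110·4 + 220·3 + 99·3 + 280·2 = 1957
C: 110·1 + 220·2 + 99·4 + 280·4 = 2066
A: 110·3 + 220·4 + 99·2 + 280·3 = 2248
B: 110·2 + 220·1 + 99·1 + 280·1 = 819
A has the highest Borda score (2248).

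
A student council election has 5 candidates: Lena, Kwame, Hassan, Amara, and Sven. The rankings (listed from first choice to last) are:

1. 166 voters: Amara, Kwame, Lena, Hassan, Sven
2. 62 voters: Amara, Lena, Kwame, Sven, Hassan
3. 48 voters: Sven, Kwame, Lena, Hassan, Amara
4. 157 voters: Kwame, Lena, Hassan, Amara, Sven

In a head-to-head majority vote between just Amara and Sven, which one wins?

Voters preferring Amara to Sven: 385; preferring Sven to Amara: 48.
Amara wins the head-to-head.

Amara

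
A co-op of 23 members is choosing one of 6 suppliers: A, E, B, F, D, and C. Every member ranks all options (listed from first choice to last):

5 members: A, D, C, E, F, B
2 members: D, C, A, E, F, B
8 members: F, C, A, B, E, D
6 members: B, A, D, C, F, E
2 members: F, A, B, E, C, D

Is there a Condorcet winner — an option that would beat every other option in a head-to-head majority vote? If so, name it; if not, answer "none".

A

A vs E: 23–0 for A.
A vs B: 17–6 for A.
A vs F: 13–10 for A.
A vs D: 21–2 for A.
A vs C: 13–10 for A.
A beats every other option head-to-head.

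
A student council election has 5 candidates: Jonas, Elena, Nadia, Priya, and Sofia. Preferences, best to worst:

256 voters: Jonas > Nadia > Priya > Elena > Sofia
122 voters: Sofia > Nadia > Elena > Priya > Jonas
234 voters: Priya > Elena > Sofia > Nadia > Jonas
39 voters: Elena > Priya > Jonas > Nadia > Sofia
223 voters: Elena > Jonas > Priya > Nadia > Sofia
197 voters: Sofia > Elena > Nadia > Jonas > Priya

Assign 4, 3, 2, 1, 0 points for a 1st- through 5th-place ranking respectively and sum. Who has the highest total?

Elena

Jonas: 256·4 + 122·0 + 234·0 + 39·2 + 223·3 + 197·1 = 1968
Elena: 256·1 + 122·2 + 234·3 + 39·4 + 223·4 + 197·3 = 2841
Nadia: 256·3 + 122·3 + 234·1 + 39·1 + 223·1 + 197·2 = 2024
Priya: 256·2 + 122·1 + 234·4 + 39·3 + 223·2 + 197·0 = 2133
Sofia: 256·0 + 122·4 + 234·2 + 39·0 + 223·0 + 197·4 = 1744
Elena has the highest Borda score (2841).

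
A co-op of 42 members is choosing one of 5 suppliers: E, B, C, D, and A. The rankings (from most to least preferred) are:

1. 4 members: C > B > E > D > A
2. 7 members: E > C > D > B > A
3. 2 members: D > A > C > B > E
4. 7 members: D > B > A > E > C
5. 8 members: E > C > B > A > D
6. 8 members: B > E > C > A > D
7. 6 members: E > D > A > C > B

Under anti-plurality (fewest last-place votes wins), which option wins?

Last-place votes: E 2, B 6, C 7, D 16, A 11.
E is ranked last by the fewest voters, so E wins.

E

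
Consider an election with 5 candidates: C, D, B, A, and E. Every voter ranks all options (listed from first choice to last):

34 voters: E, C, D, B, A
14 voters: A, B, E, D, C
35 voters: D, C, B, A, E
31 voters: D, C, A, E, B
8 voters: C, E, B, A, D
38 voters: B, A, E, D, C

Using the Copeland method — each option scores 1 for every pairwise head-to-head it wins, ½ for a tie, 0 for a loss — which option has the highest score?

D

C: beats B and A; loses to D and E → score 2.
D: beats C, B, and A; loses to E → score 3.
B: beats A and E; loses to C and D → score 2.
A: beats E; loses to C, D, and B → score 1.
E: beats C and D; loses to B and A → score 2.
D has the best pairwise record.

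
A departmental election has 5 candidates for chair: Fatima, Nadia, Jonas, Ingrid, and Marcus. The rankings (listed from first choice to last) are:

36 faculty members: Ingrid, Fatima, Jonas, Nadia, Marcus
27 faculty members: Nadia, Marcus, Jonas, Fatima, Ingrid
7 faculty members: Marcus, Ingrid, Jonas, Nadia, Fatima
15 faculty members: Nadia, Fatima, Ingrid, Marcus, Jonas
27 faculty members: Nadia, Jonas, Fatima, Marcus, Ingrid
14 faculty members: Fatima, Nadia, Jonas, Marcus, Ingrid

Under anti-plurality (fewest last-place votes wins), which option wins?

Nadia

Last-place votes: Fatima 7, Nadia 0, Jonas 15, Ingrid 68, Marcus 36.
Nadia is ranked last by the fewest voters, so Nadia wins.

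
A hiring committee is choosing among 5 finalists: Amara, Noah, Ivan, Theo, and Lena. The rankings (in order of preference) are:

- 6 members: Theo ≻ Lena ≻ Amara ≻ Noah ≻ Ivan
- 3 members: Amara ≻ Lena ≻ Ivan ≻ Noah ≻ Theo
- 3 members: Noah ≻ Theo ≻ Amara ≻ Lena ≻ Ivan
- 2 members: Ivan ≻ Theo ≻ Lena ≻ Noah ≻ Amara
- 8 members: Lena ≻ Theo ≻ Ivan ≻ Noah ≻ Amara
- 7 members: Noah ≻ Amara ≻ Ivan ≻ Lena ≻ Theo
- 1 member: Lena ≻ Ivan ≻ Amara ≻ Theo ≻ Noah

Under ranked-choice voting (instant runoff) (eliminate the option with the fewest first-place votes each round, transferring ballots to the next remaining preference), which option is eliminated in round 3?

Theo

Round 1: Amara 3, Noah 10, Ivan 2, Theo 6, Lena 9. Eliminate Ivan.
Round 2: Amara 3, Noah 10, Theo 8, Lena 9. Eliminate Amara.
Round 3: Noah 10, Theo 8, Lena 12. Eliminate Theo.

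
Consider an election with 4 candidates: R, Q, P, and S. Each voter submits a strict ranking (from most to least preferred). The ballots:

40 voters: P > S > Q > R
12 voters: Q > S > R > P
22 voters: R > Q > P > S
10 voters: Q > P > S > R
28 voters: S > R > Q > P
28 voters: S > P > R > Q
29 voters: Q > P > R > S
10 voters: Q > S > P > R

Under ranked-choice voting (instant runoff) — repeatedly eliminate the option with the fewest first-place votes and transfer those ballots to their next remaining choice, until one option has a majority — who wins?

Round 1: R 22, Q 61, P 40, S 56. Eliminate R.
Round 2: Q 83, P 40, S 56. Eliminate P.
Round 3: Q 83, S 96. S has a majority.

S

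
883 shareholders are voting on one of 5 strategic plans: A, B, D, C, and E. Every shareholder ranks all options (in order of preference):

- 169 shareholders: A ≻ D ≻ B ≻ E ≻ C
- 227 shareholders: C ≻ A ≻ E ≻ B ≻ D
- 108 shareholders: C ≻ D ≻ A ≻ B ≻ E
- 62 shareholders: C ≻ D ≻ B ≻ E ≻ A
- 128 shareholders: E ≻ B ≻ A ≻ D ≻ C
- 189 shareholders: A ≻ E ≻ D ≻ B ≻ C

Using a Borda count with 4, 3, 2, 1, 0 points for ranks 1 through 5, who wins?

A: 169·4 + 227·3 + 108·2 + 62·0 + 128·2 + 189·4 = 2585
B: 169·2 + 227·1 + 108·1 + 62·2 + 128·3 + 189·1 = 1370
D: 169·3 + 227·0 + 108·3 + 62·3 + 128·1 + 189·2 = 1523
C: 169·0 + 227·4 + 108·4 + 62·4 + 128·0 + 189·0 = 1588
E: 169·1 + 227·2 + 108·0 + 62·1 + 128·4 + 189·3 = 1764
A has the highest Borda score (2585).

A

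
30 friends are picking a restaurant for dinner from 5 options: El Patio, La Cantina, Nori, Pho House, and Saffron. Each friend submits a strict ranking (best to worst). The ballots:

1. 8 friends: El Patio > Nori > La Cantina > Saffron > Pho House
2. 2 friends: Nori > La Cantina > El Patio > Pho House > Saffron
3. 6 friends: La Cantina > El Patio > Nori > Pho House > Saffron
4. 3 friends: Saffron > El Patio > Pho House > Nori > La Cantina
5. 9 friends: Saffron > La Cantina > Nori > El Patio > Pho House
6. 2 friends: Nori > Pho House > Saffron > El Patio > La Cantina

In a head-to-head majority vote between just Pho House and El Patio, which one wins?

El Patio

Voters preferring Pho House to El Patio: 2; preferring El Patio to Pho House: 28.
El Patio wins the head-to-head.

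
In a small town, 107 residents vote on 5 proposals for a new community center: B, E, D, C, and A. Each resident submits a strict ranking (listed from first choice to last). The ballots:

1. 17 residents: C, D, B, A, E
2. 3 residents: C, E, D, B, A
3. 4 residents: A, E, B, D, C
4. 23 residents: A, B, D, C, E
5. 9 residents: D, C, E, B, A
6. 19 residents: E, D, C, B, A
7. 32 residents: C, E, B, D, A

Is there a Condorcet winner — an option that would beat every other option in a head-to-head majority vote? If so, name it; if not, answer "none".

none

Checking pairwise contests:
E beats B 67–40.
C beats E 84–23.
B beats D 59–48.
D beats C 55–52.
B beats A 80–27.
Every option loses at least one head-to-head, so there is no Condorcet winner.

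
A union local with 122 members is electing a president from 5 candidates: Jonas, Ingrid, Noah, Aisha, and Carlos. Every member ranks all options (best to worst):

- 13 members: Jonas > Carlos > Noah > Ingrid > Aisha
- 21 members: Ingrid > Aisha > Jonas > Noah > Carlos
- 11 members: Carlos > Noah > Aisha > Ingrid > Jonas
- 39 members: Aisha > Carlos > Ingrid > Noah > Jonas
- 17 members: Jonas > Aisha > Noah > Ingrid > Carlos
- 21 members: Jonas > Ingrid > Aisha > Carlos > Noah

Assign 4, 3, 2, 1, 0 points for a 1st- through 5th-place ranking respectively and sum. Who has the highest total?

Aisha

Jonas: 13·4 + 21·2 + 11·0 + 39·0 + 17·4 + 21·4 = 246
Ingrid: 13·1 + 21·4 + 11·1 + 39·2 + 17·1 + 21·3 = 266
Noah: 13·2 + 21·1 + 11·3 + 39·1 + 17·2 + 21·0 = 153
Aisha: 13·0 + 21·3 + 11·2 + 39·4 + 17·3 + 21·2 = 334
Carlos: 13·3 + 21·0 + 11·4 + 39·3 + 17·0 + 21·1 = 221
Aisha has the highest Borda score (334).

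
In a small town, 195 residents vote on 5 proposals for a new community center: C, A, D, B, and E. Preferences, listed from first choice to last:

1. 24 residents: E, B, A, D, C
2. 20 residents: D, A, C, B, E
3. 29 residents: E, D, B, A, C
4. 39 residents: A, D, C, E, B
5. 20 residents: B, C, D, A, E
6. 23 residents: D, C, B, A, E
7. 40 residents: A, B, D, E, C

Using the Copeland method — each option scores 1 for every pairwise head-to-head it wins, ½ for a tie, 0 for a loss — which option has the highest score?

A

C: beats E; loses to A, D, and B → score 1.
A: beats C, D, B, and E → score 4.
D: beats C, B, and E; loses to A → score 3.
B: beats C and E; loses to A and D → score 2.
E: loses to C, A, D, and B → score 0.
A has the best pairwise record.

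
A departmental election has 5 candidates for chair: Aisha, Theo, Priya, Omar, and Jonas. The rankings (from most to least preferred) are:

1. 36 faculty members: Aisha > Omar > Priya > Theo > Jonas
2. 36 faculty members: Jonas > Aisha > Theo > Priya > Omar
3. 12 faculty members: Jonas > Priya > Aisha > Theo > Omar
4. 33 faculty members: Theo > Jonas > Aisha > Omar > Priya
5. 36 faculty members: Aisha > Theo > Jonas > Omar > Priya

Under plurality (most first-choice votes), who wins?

First-place votes: Aisha 72, Theo 33, Priya 0, Omar 0, Jonas 48.
Aisha has the most first-place votes.

Aisha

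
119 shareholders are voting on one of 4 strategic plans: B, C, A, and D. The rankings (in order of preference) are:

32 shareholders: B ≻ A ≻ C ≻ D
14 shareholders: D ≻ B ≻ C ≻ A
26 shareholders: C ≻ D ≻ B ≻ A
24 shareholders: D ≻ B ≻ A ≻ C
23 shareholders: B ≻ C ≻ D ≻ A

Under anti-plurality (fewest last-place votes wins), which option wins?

Last-place votes: B 0, C 24, A 63, D 32.
B is ranked last by the fewest voters, so B wins.

B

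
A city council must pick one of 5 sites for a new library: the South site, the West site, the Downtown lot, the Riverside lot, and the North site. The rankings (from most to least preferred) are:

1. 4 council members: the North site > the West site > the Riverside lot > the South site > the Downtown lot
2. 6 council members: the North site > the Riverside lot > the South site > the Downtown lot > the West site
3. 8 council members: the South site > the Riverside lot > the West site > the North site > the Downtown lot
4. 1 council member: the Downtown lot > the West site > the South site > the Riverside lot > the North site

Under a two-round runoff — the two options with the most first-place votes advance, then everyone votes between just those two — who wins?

Round 1 first-place votes: the South site 8, the West site 0, the Downtown lot 1, the Riverside lot 0, the North site 10.
the North site and the South site advance.
Runoff: the North site is preferred to the South site by 10 voters; the South site by 9.
the North site wins the runoff.

the North site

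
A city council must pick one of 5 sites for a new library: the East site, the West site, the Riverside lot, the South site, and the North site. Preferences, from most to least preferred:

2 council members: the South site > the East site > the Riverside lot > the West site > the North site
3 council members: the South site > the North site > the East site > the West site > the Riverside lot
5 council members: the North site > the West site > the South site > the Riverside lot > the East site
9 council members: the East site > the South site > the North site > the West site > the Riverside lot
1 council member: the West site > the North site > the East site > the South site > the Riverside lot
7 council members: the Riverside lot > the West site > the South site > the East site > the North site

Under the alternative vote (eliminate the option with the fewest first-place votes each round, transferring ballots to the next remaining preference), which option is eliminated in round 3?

Round 1: the East site 9, the West site 1, the Riverside lot 7, the South site 5, the North site 5. Eliminate the West site.
Round 2: the East site 9, the Riverside lot 7, the South site 5, the North site 6. Eliminate the South site.
Round 3: the East site 11, the Riverside lot 7, the North site 9. Eliminate the Riverside lot.

the Riverside lot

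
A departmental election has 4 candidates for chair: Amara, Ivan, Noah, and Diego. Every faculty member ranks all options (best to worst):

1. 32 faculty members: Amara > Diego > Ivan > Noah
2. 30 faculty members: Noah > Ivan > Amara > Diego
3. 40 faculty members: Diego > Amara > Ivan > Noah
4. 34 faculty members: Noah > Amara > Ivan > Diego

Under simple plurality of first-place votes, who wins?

First-place votes: Amara 32, Ivan 0, Noah 64, Diego 40.
Noah has the most first-place votes.

Noah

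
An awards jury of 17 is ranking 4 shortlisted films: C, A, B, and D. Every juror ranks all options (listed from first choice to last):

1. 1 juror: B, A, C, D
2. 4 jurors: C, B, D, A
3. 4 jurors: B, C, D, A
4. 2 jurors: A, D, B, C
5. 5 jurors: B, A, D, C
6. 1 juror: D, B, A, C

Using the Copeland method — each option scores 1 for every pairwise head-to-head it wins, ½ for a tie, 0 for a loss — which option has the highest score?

C: beats D; loses to A and B → score 1.
A: beats C; loses to B and D → score 1.
B: beats C, A, and D → score 3.
D: beats A; loses to C and B → score 1.
B has the best pairwise record.

B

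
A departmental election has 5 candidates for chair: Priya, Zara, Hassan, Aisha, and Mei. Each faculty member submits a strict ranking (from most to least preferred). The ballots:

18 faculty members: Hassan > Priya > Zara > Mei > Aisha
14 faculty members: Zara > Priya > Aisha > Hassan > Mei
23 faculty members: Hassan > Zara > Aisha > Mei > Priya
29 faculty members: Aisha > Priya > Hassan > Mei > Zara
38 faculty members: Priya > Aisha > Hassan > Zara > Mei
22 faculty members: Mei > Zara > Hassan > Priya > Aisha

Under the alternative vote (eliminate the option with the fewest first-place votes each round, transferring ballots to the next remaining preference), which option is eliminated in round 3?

Aisha

Round 1: Priya 38, Zara 14, Hassan 41, Aisha 29, Mei 22. Eliminate Zara.
Round 2: Priya 52, Hassan 41, Aisha 29, Mei 22. Eliminate Mei.
Round 3: Priya 52, Hassan 63, Aisha 29. Eliminate Aisha.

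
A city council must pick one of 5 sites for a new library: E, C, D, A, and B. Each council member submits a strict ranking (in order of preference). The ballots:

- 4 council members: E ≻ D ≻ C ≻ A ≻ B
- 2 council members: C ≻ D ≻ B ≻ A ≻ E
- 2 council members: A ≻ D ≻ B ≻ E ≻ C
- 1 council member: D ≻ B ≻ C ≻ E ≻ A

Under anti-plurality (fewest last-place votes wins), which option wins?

Last-place votes: E 2, C 2, D 0, A 1, B 4.
D is ranked last by the fewest voters, so D wins.

D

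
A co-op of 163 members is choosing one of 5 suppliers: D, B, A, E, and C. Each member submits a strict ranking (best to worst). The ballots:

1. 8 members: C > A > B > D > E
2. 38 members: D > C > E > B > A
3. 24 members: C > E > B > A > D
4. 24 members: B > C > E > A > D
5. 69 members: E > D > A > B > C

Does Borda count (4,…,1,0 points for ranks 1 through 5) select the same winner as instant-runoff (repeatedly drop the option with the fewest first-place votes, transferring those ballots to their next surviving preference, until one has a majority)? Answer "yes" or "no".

no

Borda — scores: D 367, B 267, A 210, E 472, C 314. Winner: E.
Instant-runoff — R1 D 38, B 24, A 0, E 69, C 32 (A out); R2 D 38, B 24, E 69, C 32 (B out); R3 D 38, E 69, C 56 (D out); R4 E 69, C 94 (C winner). Winner: C.
The two methods disagree.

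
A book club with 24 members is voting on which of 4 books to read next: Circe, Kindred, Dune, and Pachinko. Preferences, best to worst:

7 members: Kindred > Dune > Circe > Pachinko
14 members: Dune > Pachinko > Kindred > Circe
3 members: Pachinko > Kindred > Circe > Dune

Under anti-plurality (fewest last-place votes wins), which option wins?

Last-place votes: Circe 14, Kindred 0, Dune 3, Pachinko 7.
Kindred is ranked last by the fewest voters, so Kindred wins.

Kindred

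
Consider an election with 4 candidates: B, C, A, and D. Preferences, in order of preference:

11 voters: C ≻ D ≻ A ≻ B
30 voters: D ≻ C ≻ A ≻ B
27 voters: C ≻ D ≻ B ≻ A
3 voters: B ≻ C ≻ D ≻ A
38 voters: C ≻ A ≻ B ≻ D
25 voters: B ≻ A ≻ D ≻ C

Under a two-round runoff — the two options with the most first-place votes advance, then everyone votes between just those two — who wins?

C

Round 1 first-place votes: B 28, C 76, A 0, D 30.
C and D advance.
Runoff: C is preferred to D by 79 voters; D by 55.
C wins the runoff.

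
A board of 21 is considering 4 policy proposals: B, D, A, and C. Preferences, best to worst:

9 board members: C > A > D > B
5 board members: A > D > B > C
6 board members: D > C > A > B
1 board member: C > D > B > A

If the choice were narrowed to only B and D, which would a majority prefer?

Voters preferring B to D: 0; preferring D to B: 21.
D wins the head-to-head.

D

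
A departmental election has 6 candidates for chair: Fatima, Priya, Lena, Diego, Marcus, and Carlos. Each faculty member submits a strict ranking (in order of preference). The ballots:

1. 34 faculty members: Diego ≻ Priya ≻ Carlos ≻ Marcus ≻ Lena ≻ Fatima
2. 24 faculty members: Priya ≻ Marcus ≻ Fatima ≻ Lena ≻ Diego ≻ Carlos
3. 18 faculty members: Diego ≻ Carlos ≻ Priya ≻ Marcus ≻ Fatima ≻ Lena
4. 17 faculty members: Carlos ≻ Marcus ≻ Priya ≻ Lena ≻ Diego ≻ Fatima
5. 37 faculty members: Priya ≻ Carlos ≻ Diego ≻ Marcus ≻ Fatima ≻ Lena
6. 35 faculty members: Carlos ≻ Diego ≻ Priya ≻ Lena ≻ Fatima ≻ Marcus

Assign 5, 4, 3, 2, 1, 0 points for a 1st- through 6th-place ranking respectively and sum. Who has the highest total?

Fatima: 34·0 + 24·3 + 18·1 + 17·0 + 37·1 + 35·1 = 162
Priya: 34·4 + 24·5 + 18·3 + 17·3 + 37·5 + 35·3 = 651
Lena: 34·1 + 24·2 + 18·0 + 17·2 + 37·0 + 35·2 = 186
Diego: 34·5 + 24·1 + 18·5 + 17·1 + 37·3 + 35·4 = 552
Marcus: 34·2 + 24·4 + 18·2 + 17·4 + 37·2 + 35·0 = 342
Carlos: 34·3 + 24·0 + 18·4 + 17·5 + 37·4 + 35·5 = 582
Priya has the highest Borda score (651).

Priya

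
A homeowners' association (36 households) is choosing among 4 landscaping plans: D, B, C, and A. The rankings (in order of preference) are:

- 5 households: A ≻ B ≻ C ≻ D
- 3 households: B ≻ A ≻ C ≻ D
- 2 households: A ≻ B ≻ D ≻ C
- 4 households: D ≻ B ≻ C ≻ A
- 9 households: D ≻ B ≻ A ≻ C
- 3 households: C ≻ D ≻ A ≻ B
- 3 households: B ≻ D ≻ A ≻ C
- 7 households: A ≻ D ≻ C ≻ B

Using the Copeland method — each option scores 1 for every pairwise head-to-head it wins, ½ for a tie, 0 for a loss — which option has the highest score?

D: beats B, C, and A → score 3.
B: beats C and A; loses to D → score 2.
C: loses to D, B, and A → score 0.
A: beats C; loses to D and B → score 1.
D has the best pairwise record.

D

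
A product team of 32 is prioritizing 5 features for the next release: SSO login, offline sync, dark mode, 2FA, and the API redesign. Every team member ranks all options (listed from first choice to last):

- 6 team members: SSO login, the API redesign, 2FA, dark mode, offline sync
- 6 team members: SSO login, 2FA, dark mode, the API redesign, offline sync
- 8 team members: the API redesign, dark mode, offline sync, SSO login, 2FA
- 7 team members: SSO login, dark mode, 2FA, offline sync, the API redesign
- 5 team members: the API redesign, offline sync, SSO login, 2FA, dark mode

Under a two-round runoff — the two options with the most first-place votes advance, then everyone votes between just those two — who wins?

Round 1 first-place votes: SSO login 19, offline sync 0, dark mode 0, 2FA 0, the API redesign 13.
SSO login and the API redesign advance.
Runoff: SSO login is preferred to the API redesign by 19 voters; the API redesign by 13.
SSO login wins the runoff.

SSO login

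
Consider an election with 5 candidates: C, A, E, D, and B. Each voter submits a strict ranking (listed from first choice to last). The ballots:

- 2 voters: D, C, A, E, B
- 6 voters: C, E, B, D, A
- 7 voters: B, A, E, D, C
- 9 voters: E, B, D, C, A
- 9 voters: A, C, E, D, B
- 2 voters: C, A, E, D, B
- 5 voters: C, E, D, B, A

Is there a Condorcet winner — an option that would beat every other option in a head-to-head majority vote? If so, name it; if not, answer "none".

C

C vs A: 24–16 for C.
C vs E: 24–16 for C.
C vs D: 22–18 for C.
C vs B: 24–16 for C.
C beats every other option head-to-head.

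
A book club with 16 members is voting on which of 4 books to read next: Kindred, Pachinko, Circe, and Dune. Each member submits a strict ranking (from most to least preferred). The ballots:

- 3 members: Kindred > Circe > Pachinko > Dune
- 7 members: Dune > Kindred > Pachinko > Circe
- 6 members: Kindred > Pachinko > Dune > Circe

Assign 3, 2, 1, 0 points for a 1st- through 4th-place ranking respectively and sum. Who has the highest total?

Kindred: 3·3 + 7·2 + 6·3 = 41
Pachinko: 3·1 + 7·1 + 6·2 = 22
Circe: 3·2 + 7·0 + 6·0 = 6
Dune: 3·0 + 7·3 + 6·1 = 27
Kindred has the highest Borda score (41).

Kindred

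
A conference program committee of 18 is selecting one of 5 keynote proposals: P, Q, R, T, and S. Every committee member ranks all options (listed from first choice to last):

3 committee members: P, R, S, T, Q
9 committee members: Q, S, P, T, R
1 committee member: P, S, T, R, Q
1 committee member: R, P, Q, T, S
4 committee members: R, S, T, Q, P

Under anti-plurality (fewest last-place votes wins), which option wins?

Last-place votes: P 4, Q 4, R 9, T 0, S 1.
T is ranked last by the fewest voters, so T wins.

T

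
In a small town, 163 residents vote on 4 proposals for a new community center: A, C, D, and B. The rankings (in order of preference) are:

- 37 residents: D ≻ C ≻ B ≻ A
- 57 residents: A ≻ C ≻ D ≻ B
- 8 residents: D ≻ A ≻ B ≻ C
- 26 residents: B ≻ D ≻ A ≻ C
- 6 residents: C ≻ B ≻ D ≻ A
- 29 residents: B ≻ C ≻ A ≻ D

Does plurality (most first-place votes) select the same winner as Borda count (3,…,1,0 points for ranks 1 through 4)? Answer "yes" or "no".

no

Plurality — first-place votes: A 57, C 6, D 45, B 55. Winner: A.
Borda — scores: A 242, C 264, D 250, B 222. Winner: C.
The two methods disagree.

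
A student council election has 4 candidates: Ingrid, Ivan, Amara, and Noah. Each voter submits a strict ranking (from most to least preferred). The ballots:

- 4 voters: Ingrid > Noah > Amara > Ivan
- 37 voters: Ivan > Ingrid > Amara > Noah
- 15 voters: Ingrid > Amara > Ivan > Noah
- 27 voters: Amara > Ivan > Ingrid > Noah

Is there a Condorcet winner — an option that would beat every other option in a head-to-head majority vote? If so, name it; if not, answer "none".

none

Checking pairwise contests:
Ivan beats Ingrid 64–19.
Amara beats Ivan 46–37.
Ingrid beats Amara 56–27.
Ingrid beats Noah 83–0.
Every option loses at least one head-to-head, so there is no Condorcet winner.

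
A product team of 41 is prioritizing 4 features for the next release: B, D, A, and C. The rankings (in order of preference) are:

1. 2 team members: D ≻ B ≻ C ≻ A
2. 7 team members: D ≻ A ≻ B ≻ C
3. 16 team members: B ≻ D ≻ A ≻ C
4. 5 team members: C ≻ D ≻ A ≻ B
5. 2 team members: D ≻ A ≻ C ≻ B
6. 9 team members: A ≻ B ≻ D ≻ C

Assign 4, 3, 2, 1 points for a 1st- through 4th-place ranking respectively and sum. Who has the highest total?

B: 2·3 + 7·2 + 16·4 + 5·1 + 2·1 + 9·3 = 118
D: 2·4 + 7·4 + 16·3 + 5·3 + 2·4 + 9·2 = 125
A: 2·1 + 7·3 + 16·2 + 5·2 + 2·3 + 9·4 = 107
C: 2·2 + 7·1 + 16·1 + 5·4 + 2·2 + 9·1 = 60
D has the highest Borda score (125).

D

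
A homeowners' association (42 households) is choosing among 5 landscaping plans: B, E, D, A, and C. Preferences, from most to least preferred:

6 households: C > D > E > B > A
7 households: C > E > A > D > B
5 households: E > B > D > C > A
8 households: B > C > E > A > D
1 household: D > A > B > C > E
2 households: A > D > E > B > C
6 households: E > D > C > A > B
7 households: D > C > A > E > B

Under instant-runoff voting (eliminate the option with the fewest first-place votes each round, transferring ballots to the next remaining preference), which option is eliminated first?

Round 1: B 8, E 11, D 8, A 2, C 13. Eliminate A.

A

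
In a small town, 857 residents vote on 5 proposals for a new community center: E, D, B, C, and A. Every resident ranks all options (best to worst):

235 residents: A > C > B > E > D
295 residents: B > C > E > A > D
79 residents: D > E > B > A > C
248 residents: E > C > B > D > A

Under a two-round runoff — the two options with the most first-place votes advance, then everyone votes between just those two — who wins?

B

Round 1 first-place votes: E 248, D 79, B 295, C 0, A 235.
B and E advance.
Runoff: B is preferred to E by 530 voters; E by 327.
B wins the runoff.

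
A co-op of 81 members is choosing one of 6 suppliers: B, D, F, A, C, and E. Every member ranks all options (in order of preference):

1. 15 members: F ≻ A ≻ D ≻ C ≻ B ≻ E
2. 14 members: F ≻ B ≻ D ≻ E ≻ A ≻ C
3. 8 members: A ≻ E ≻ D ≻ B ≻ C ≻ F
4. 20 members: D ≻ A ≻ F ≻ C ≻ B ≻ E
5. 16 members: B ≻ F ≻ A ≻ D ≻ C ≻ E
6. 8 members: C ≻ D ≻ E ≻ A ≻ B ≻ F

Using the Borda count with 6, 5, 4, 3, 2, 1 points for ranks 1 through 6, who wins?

B: 15·2 + 14·5 + 8·3 + 20·2 + 16·6 + 8·2 = 276
D: 15·4 + 14·4 + 8·4 + 20·6 + 16·3 + 8·5 = 356
F: 15·6 + 14·6 + 8·1 + 20·4 + 16·5 + 8·1 = 350
A: 15·5 + 14·2 + 8·6 + 20·5 + 16·4 + 8·3 = 339
C: 15·3 + 14·1 + 8·2 + 20·3 + 16·2 + 8·6 = 215
E: 15·1 + 14·3 + 8·5 + 20·1 + 16·1 + 8·4 = 165
D has the highest Borda score (356).

D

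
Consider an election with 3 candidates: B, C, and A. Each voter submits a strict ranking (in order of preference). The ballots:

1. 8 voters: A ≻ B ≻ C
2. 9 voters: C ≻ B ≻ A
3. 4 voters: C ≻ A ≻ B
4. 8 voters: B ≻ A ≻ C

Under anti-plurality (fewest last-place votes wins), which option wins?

B

Last-place votes: B 4, C 16, A 9.
B is ranked last by the fewest voters, so B wins.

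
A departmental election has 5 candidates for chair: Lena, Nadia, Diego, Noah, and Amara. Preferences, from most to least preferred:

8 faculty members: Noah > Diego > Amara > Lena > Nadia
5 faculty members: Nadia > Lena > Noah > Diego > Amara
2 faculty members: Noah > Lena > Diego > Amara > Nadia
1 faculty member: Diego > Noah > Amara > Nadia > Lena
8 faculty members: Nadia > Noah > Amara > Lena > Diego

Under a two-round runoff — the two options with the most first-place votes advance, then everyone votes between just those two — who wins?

Nadia

Round 1 first-place votes: Lena 0, Nadia 13, Diego 1, Noah 10, Amara 0.
Nadia and Noah advance.
Runoff: Nadia is preferred to Noah by 13 voters; Noah by 11.
Nadia wins the runoff.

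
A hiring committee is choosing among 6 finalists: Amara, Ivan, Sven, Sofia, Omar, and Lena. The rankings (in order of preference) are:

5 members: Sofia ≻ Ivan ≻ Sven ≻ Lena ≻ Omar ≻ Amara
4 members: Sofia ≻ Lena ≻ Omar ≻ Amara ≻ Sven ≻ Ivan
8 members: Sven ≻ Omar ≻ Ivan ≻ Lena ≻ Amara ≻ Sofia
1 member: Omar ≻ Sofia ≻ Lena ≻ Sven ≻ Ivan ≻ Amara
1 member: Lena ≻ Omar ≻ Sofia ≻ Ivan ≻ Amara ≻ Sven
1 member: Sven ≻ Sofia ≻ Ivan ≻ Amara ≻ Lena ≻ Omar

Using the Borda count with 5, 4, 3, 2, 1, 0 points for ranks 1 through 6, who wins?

Amara: 5·0 + 4·2 + 8·1 + 1·0 + 1·1 + 1·2 = 19
Ivan: 5·4 + 4·0 + 8·3 + 1·1 + 1·2 + 1·3 = 50
Sven: 5·3 + 4·1 + 8·5 + 1·2 + 1·0 + 1·5 = 66
Sofia: 5·5 + 4·5 + 8·0 + 1·4 + 1·3 + 1·4 = 56
Omar: 5·1 + 4·3 + 8·4 + 1·5 + 1·4 + 1·0 = 58
Lena: 5·2 + 4·4 + 8·2 + 1·3 + 1·5 + 1·1 = 51
Sven has the highest Borda score (66).

Sven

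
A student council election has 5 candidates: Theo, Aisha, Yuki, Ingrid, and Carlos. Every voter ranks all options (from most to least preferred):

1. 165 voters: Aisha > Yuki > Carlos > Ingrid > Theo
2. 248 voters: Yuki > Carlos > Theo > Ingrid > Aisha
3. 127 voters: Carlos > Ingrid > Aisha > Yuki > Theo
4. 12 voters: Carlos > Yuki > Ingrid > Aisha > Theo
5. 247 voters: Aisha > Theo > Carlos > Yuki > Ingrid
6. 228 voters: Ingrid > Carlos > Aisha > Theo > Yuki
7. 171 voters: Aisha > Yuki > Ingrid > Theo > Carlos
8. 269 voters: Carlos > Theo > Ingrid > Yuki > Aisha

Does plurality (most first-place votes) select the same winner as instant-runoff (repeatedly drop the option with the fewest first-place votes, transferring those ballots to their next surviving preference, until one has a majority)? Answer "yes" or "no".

no

Plurality — first-place votes: Theo 0, Aisha 583, Yuki 248, Ingrid 228, Carlos 408. Winner: Aisha.
Instant-runoff — R1 Theo 0, Aisha 583, Yuki 248, Ingrid 228, Carlos 408 (Theo out); R2 Aisha 583, Yuki 248, Ingrid 228, Carlos 408 (Ingrid out); R3 Aisha 583, Yuki 248, Carlos 636 (Yuki out); R4 Aisha 583, Carlos 884 (Carlos winner). Winner: Carlos.
The two methods disagree.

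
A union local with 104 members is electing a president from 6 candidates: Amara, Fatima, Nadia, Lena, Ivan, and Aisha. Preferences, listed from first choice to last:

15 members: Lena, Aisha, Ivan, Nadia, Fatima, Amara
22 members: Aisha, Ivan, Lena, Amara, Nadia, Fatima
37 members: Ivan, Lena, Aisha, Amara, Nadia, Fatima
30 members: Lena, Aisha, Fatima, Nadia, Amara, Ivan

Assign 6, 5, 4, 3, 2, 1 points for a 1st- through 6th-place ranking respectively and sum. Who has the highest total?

Lena

Amara: 15·1 + 22·3 + 37·3 + 30·2 = 252
Fatima: 15·2 + 22·1 + 37·1 + 30·4 = 209
Nadia: 15·3 + 22·2 + 37·2 + 30·3 = 253
Lena: 15·6 + 22·4 + 37·5 + 30·6 = 543
Ivan: 15·4 + 22·5 + 37·6 + 30·1 = 422
Aisha: 15·5 + 22·6 + 37·4 + 30·5 = 505
Lena has the highest Borda score (543).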